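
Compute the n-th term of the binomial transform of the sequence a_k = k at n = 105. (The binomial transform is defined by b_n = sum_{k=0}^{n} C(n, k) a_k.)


With a_k = k, b_n = sum_{k=0}^{n} C(n, k) k. Using k * C(n, k) = n * C(n-1, k-1) gives b_n = n * sum_{k>=1} C(n-1, k-1) = n * 2^(n-1).
For n = 105: 105 * 2^104 = 105 * 20282409603651670423947251286016 = 2129653008383425394514461385031680.

2129653008383425394514461385031680


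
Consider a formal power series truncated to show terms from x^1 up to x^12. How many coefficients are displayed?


From x^1 to x^12 inclusive, the count is 12 - 1 + 1 = 12.

12


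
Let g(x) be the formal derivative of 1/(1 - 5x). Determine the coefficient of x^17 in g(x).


Differentiate termwise: d/dx sum_{k>=0} 5^k x^k = sum_{k>=1} k 5^k x^(k-1) = sum_{j>=0} (j+1) 5^(j+1) x^j.
Equivalently, d/dx [1/(1 - 5x)] = 5/(1 - 5x)^2.
For j = 17: 18 * 5^18 = 18 * 3814697265625 = 68664550781250.

68664550781250


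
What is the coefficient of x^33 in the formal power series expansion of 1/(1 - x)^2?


The negative binomial / multiset identity is
1/(1 - x)^r = sum_{k>=0} C(k + r - 1, r - 1) x^k.
Here r = 2 and k = 33, so the coefficient is
C(33 + 1, 1) = C(34, 1)
= 34

34


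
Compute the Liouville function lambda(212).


The Liouville function is lambda(k) = (-1)^Omega(k), where Omega(k) counts the prime factors of k with multiplicity.
Factoring: 212 = 2 * 2 * 53, so Omega(212) = 3.
lambda(212) = (-1)^3 = -1.

-1


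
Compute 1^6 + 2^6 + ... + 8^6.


This power sum has a closed form given by Faulhaber's formula
sum_{k=1}^{m} k^p = (1 / (p + 1)) * sum_{j=0}^{p} C(p + 1, j) B_j m^(p + 1 - j),
but for small m direct computation is fastest:
1 + 64 + 729 + 4096 + 15625 + 46656 + 117649 + 262144 = 446964.

446964


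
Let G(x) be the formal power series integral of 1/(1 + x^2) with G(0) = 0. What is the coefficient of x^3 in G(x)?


1/(1 + x^2) = sum_{j>=0} (-1)^j x^(2j). Integrating termwise with G(0) = 0:
G(x) = sum_{j>=0} (-1)^j x^(2j+1) / (2j+1) = arctan(x).
Only odd powers are nonzero. For x^3 write 3 = 2*1 + 1, giving
(-1)^1 / 3 = -1/3 = -1/3.

-1/3


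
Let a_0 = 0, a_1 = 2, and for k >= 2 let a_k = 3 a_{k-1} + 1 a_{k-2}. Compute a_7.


Iterating the recurrence forward:
a_0 = 0
a_1 = 2
a_2 = 3*2 + 1*0 = 6
a_3 = 3*6 + 1*2 = 20
a_4 = 3*20 + 1*6 = 66
a_5 = 3*66 + 1*20 = 218
a_6 = 3*218 + 1*66 = 720
a_7 = 3*720 + 1*218 = 2378
So a_7 = 2378.

2378


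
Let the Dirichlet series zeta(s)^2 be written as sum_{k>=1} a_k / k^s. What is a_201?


The Dirichlet convolution of the constant function 1 with itself gives (1 * 1)(k) = sum_{d | k} 1 = d(k), the number of positive divisors of k.
Since zeta(s) = sum_{k>=1} 1/k^s, we have zeta(s)^2 = sum_{k>=1} d(k)/k^s, so a_k = d(k).
For k = 201: the divisors are 1, 3, 67, 201.
Count = 4.

4


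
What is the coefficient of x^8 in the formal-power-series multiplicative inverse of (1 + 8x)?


The inverse is 1/(1 + 8x). Apply the geometric identity 1/(1 - y) = sum_{k>=0} y^k with y = -8x:
1/(1 + 8x) = sum_{k>=0} (-8)^k x^k.
So the coefficient of x^8 is (-8)^8 = 16777216.

16777216


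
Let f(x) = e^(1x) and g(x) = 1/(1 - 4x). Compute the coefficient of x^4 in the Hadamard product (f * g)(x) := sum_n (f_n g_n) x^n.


Expanding: f_k = 1^k/k! (from e^(1x)) and g_k = 4^k (from 1/(1 - 4x)). So the Hadamard coefficient (f * g)_k = 1^k 4^k / k! = (4)^k / k!.
For k = 4: 4^4/4! = 256/24 = 32/3.

32/3


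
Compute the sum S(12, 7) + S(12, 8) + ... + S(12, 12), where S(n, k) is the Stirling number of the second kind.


By definition, S(n, k) counts partitions of an n-set into exactly k nonempty blocks.
Computing row n = 12 for k = 7..12:
S(12, k): 627396, 159027, 22275, 1705, 66, 1
Sum = 810470.

810470


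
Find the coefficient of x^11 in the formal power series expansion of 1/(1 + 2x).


Write 1/(1 + c x) = 1/(1 - (-c) x) and apply the geometric-series identity
1/(1 - y) = sum_{k>=0} y^k to get 1/(1 + c x) = sum_{k>=0} (-c)^k x^k.
So the coefficient of x^k is (-c)^k = (-1)^k * c^k.
Here c = 2 and k = 11:
(-2)^11 = -1 * 2048 = -2048

-2048


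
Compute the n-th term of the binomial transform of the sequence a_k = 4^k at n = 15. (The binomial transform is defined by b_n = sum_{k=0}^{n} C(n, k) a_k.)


With a_k = 4^k, b_n = sum_{k=0}^{n} C(n, k) 4^k = (1 + 4)^n by the binomial theorem.
For n = 15: (1 + 4)^15 = 5^15 = 30517578125.

30517578125


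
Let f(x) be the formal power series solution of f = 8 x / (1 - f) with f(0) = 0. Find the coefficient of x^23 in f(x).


Apply Lagrange inversion: f = 8 x * phi(f) with phi(t) = 1/(1 - t), so
[x^n] f = 8^n * (1/n) [t^(n-1)] phi(t)^n = 8^n * (1/n) [t^(n-1)] (1 - t)^(-n) = 8^n * (1/n) C(2n - 2, n - 1) = 8^n * C_{n-1}.
For n = 23: C_22 = C(44, 22) / 23 = 2104098963720/23 = 91482563640.
With the 8^23 = 590295810358705651712 factor, the coefficient is 590295810358705651712 * 91482563640 = 54001774037565661010770714951680.

54001774037565661010770714951680


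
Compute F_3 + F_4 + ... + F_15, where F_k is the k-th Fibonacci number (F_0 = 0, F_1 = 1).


Use the identity sum_{k=0}^{N} F_k = F_{N+2} - 1 (which follows from F_{k+2} - F_{k+1} = F_k). Then
sum_{k=3}^{15} F_k = (F_{17} - 1) - (F_{4} - 1) = F_{17} - F_{4}.
Computing: F_{17} = 1597, F_{4} = 3, so
Sum = 1597 - 3 = 1594.

1594


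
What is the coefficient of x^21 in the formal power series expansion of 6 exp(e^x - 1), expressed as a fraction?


exp(e^x - 1) is the exponential generating function for the Bell numbers Bell_k: exp(e^x - 1) = sum_{k>=0} Bell_k x^k / k!.
So the coefficient of x^21 in 6 exp(e^x - 1) is 6 Bell_21 / 21!.
Computing: Bell_21 = 474869816156751 and 21! = 51090942171709440000, giving
6 * 474869816156751/51090942171709440000 = 158289938718917/2838385676206080000.

158289938718917/2838385676206080000


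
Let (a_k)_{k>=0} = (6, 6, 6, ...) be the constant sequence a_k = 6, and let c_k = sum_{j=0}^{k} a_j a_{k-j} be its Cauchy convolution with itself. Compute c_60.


Since a_j = 6 for all j >= 0, the convolution sum becomes
c_k = sum_{j=0}^{k} 6 * 6 = 36 * (k + 1).
Equivalently, the generating function of (a_k) is 6/(1 - x) and its square is 36/(1 - x)^2 = sum_{k>=0} 36(k + 1) x^k.
For k = 60: 36 * 61 = 2196.

2196


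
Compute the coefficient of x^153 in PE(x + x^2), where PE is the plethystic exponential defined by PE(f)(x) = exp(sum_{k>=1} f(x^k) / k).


With f(x) = x + x^2, the exponent is sum_{k>=1} (x^k + x^(2k)) / k = -ln(1 - x) - ln(1 - x^2). Exponentiating:
PE(x + x^2) = 1 / ((1 - x)(1 - x^2)).
This is the generating function for partitions of n into parts of size 1 or 2. The number of 2's can be any j in 0..76, and the rest are 1's, so
[x^153] = floor(153/2) + 1 = 77.

77


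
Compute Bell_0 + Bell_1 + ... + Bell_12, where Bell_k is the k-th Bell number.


Recall Bell_k counts set partitions of a k-set (with Bell_0 = 1 by convention).
Bell_0 through Bell_12: 1, 1, 2, 5, 15, 52, 203, 877, 4140, 21147, 115975, 678570, 4213597
Sum = 1 + 1 + 2 + 5 + 15 + 52 + 203 + 877 + 4140 + 21147 + 115975 + 678570 + 4213597 = 5034585.

5034585


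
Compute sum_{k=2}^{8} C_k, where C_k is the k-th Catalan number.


C_2 through C_8: 2, 5, 14, 42, 132, 429, 1430
Sum = 2 + 5 + 14 + 42 + 132 + 429 + 1430
= 2054

2054


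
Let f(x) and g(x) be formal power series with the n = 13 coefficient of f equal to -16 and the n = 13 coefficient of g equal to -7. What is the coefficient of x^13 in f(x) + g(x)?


Addition of formal power series is termwise.
The coefficient of x^13 in f + g = -16 + -7
= -23

-23


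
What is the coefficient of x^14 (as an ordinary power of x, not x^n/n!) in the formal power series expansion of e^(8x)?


The exponential series is e^y = sum_{k>=0} y^k / k!. Substituting y = 8x gives
e^(8x) = sum_{k>=0} 8^k x^k / k!.
So the coefficient of x^n is a^n/n! with a = 8, n = 14:
8^14 / 14! = 4398046511104/87178291200 = 2147483648/42567525

2147483648/42567525


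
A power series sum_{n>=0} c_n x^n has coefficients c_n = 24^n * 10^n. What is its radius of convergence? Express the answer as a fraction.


By the root test (Cauchy-Hadamard), the radius is R = 1 / limsup_n |c_n|^(1/n).
Here |c_n|^(1/n) = (24^n * 10^n)^(1/n) = 24 * 10 = 240 for all n.
So R = 1/240 = 1/240.

1/240


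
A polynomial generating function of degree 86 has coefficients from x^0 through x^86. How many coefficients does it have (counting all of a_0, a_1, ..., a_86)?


A polynomial of degree 86 takes the form a_0 + a_1 x + ... + a_86 x^86.
The number of coefficients is 86 + 1 = 87.

87


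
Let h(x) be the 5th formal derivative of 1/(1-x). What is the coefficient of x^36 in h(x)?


Differentiating 5 times: d^5/dx^5 [1/(1-x)] = 5!/(1-x)^6.
The expansion 1/(1-x)^6 = sum_{k>=0} C(k+5, 5) x^k, so the coefficient of x^n in 5!/(1-x)^6 is 5! * C(n+5, 5).
For n = 36: 120 * C(41, 5) = 120 * 749398 = 89927760

89927760


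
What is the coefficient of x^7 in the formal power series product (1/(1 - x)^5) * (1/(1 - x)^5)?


Combine the factors: (1/(1 - x)^5) * (1/(1 - x)^5) = 1/(1 - x)^10.
Then use 1/(1 - x)^r = sum_{k>=0} C(k + r - 1, r - 1) x^k with r = 10 and k = 7:
C(16, 9) = 11440.

11440


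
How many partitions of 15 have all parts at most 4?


Using the generating function (1-x)^(-1)(1-x^2)^(-1)...(1-x^4)^(-1),
the coefficient of x^15 counts these restricted partitions.
Result = 54

54


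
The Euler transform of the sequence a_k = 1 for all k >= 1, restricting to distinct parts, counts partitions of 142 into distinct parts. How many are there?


Partitions of 142 into distinct parts can be computed via generating function.
Product (1+x)(1+x^2)(1+x^3)...
The coefficient of x^142 = 11086968

11086968


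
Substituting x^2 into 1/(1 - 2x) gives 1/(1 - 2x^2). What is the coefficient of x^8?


The coefficient of x^(2m) in 1/(1 - 2x^2) is 2^m.
With n = 8 = 2*4, the coefficient is 2^4 = 16.

16


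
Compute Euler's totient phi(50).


phi(n) counts integers in [1, n] coprime to n. Using the multiplicative formula phi(n) = n * prod_{p | n} (1 - 1/p):
50 = 2 * 5^2, so
phi(50) = 50 * (1 - 1/2) * (1 - 1/5) = 20.

20


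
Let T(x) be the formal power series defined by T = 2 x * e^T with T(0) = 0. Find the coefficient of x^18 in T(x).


Apply the Lagrange inversion formula: if T = 2 x * phi(T) with phi(t) = e^t, then
[x^n] T = 2^n * (1/n) [t^(n-1)] phi(t)^n = 2^n * (1/n) [t^(n-1)] e^(n t) = 2^n * (1/n) * n^(n-1) / (n-1)! = 2^n * n^(n-1) / n!.
When c = 1 this is the Cayley count of rooted labeled trees on n vertices, divided by n!.
For n = 18: 2^18 * 18^17 / 18! = 262144 * 2185911559738696531968/6402373705728000 = 1332669751402954752/14889875.

1332669751402954752/14889875


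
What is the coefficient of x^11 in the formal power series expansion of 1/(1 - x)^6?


The expansion 1/(1 - x)^r = sum_{k>=0} C(k + r - 1, r - 1) x^k follows from the multiset / negative-binomial theorem (or from repeated differentiation of the geometric series).
For r = 6 and k = 11:
C(16, 5) = 20922789888000 / (120 * 39916800) = 4368.

4368


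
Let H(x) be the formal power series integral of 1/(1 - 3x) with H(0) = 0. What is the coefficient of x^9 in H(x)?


1/(1 - 3x) = sum_{k>=0} 3^k x^k. Integrating termwise with H(0) = 0:
H(x) = sum_{k>=0} 3^k x^(k+1) / (k+1) = sum_{m>=1} 3^(m-1) x^m / m.
For m = 9: 3^8/9 = 6561/9 = 729.

729


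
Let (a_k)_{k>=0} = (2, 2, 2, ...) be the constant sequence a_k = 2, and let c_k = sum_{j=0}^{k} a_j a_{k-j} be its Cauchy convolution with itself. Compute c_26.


Since a_j = 2 for all j >= 0, the convolution sum becomes
c_k = sum_{j=0}^{k} 2 * 2 = 4 * (k + 1).
Equivalently, the generating function of (a_k) is 2/(1 - x) and its square is 4/(1 - x)^2 = sum_{k>=0} 4(k + 1) x^k.
For k = 26: 4 * 27 = 108.

108


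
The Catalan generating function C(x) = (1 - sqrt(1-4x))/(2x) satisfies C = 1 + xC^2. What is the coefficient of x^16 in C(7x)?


Substituting x -> 7x scales the n-th coefficient by 7^n, so [x^16] C(7x) = 7^16 * C_16.
C_16 = C(2*16, 16)/(17) = 601080390/17 = 35357670.
So 7^16 * 35357670 = 33232930569601 * 35357670 = 1175038992212864189670.

1175038992212864189670


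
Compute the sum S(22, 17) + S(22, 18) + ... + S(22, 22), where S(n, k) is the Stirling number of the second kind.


By definition, S(n, k) counts partitions of an n-set into exactly k nonempty blocks.
Computing row n = 22 for k = 17..22:
S(22, k): 1404142047, 53374629, 1389850, 23485, 231, 1
Sum = 1458930243.

1458930243


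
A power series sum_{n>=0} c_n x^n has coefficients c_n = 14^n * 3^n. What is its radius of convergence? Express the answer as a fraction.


By the root test (Cauchy-Hadamard), the radius is R = 1 / limsup_n |c_n|^(1/n).
Here |c_n|^(1/n) = (14^n * 3^n)^(1/n) = 14 * 3 = 42 for all n.
So R = 1/42 = 1/42.

1/42


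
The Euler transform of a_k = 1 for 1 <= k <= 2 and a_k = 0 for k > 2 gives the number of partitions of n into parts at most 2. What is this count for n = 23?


Partitions of 23 into parts at most 2:
Using generating function (1-x)^(-1)(1-x^2)^(-1),
the coefficient of x^23 = 12

12


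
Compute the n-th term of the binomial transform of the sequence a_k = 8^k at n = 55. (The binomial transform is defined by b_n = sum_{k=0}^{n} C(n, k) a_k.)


With a_k = 8^k, b_n = sum_{k=0}^{n} C(n, k) 8^k = (1 + 8)^n by the binomial theorem.
For n = 55: (1 + 8)^55 = 9^55 = 30432527221704537086371993251530170531786747066637049.

30432527221704537086371993251530170531786747066637049


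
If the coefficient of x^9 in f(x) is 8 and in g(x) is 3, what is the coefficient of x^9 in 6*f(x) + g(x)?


Scalar multiplication scales coefficients: 6 * 8 = 48.
Then add the g coefficient: 48 + 3
= 51

51


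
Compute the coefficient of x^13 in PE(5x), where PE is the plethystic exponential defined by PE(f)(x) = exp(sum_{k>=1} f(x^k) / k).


With f(x) = 5x, the exponent is sum_{k>=1} 5 x^k / k = 5 * (-ln(1 - x)). Exponentiating:
PE(5x) = exp(-5 ln(1 - x)) = 1/(1 - x)^5.
By the negative binomial expansion, [x^n] 1/(1 - x)^5 = C(n + 4, 4).
For n = 13: C(17, 4) = 2380.

2380


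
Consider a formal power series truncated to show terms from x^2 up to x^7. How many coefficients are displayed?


From x^2 to x^7 inclusive, the count is 7 - 2 + 1 = 6.

6


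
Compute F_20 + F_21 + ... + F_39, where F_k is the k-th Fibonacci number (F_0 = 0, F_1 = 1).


Use the identity sum_{k=0}^{N} F_k = F_{N+2} - 1 (which follows from F_{k+2} - F_{k+1} = F_k). Then
sum_{k=20}^{39} F_k = (F_{41} - 1) - (F_{21} - 1) = F_{41} - F_{21}.
Computing: F_{41} = 165580141, F_{21} = 10946, so
Sum = 165580141 - 10946 = 165569195.

165569195


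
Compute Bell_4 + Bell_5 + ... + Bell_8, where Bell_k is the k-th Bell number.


Recall Bell_k counts set partitions of a k-set (with Bell_0 = 1 by convention).
Bell_4 through Bell_8: 15, 52, 203, 877, 4140
Sum = 15 + 52 + 203 + 877 + 4140 = 5287.

5287


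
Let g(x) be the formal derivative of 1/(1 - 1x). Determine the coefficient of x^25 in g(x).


Differentiate termwise: d/dx sum_{k>=0} 1^k x^k = sum_{k>=1} k 1^k x^(k-1) = sum_{j>=0} (j+1) 1^(j+1) x^j.
Equivalently, d/dx [1/(1 - 1x)] = 1/(1 - 1x)^2.
For j = 25: 26 * 1^26 = 26 * 1 = 26.

26


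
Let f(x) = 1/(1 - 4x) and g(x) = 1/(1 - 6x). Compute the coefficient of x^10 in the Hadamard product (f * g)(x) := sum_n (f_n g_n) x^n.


f has coefficients f_k = 4^k and g has coefficients g_k = 6^k, so the Hadamard product has coefficient (f*g)_k = 4^k * 6^k = 24^k.
For k = 10: 24^10 = 63403380965376.

63403380965376


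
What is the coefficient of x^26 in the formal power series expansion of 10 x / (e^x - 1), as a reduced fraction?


The exponential generating function for Bernoulli numbers is
x / (e^x - 1) = sum_{k>=0} B_k x^k / k!.
So the coefficient of x^26 in 10 x / (e^x - 1) is 10 B_26 / 26!.
Computing: B_26 = 8553103/6, 26! = 403291461126605635584000000, giving
10 * 8553103/6 / 403291461126605635584000000 = 657931/18613452051997183180800000.

657931/18613452051997183180800000


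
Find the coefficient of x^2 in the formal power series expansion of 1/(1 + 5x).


Write 1/(1 + c x) = 1/(1 - (-c) x) and apply the geometric-series identity
1/(1 - y) = sum_{k>=0} y^k to get 1/(1 + c x) = sum_{k>=0} (-c)^k x^k.
So the coefficient of x^k is (-c)^k = (-1)^k * c^k.
Here c = 5 and k = 2:
(-5)^2 = 1 * 25 = 25

25


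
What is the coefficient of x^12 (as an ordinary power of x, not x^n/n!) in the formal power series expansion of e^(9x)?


The exponential series is e^y = sum_{k>=0} y^k / k!. Substituting y = 9x gives
e^(9x) = sum_{k>=0} 9^k x^k / k!.
So the coefficient of x^n is a^n/n! with a = 9, n = 12:
9^12 / 12! = 282429536481/479001600 = 1162261467/1971200

1162261467/1971200


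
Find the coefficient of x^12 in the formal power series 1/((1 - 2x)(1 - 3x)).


By partial fractions or Cauchy convolution:
The coefficient equals sum_{k=0}^{12} 2^k * 3^(12-k).
= 1586131

1586131


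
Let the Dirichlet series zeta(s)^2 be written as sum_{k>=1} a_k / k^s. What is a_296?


The Dirichlet convolution of the constant function 1 with itself gives (1 * 1)(k) = sum_{d | k} 1 = d(k), the number of positive divisors of k.
Since zeta(s) = sum_{k>=1} 1/k^s, we have zeta(s)^2 = sum_{k>=1} d(k)/k^s, so a_k = d(k).
For k = 296: the divisors are 1, 2, 4, 8, 37, 74, 148, 296.
Count = 8.

8


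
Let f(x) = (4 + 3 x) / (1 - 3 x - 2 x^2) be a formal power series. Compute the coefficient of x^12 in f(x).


Write f(x) = sum_{k>=0} a_k x^k. Multiplying both sides by 1 - 3 x - 2 x^2 gives
(1 - 3 x - 2 x^2) sum_{k>=0} a_k x^k = 4 + 3 x.
Matching coefficients:
 x^0: a_0 = 4
 x^1: a_1 - 3 a_0 = 3  =>  a_1 = 3*4 + 3 = 15
 x^k (k >= 2): a_k = 3 a_{k-1} + 2 a_{k-2}.
Iterating: a_2 = 53, a_3 = 189, a_4 = 673, a_5 = 2397, a_6 = 8537, a_7 = 30405, a_8 = 108289, a_9 = 385677, a_10 = 1373609, a_11 = 4892181, a_12 = 17423761.
So the coefficient of x^12 is 17423761.

17423761


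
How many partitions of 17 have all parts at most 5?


Using the generating function (1-x)^(-1)(1-x^2)^(-1)...(1-x^5)^(-1),
the coefficient of x^17 counts these restricted partitions.
Result = 119

119


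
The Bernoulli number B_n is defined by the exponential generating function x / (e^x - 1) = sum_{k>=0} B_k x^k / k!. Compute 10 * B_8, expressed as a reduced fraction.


Bernoulli numbers can also be computed recursively via B_0 = 1 and sum_{j=0}^{m} C(m+1, j) B_j = 0 for m >= 1. Odd-index Bernoulli numbers vanish for k >= 3.
Computing B_8 = -1/30, so 10 * B_8 = 10 * -1/30 = -1/3.

-1/3


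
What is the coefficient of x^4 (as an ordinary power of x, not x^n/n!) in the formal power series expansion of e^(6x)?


The exponential series is e^y = sum_{k>=0} y^k / k!. Substituting y = 6x gives
e^(6x) = sum_{k>=0} 6^k x^k / k!.
So the coefficient of x^n is a^n/n! with a = 6, n = 4:
6^4 / 4! = 1296/24 = 54

54


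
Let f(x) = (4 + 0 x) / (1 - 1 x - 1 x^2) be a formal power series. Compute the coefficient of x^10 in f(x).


Write f(x) = sum_{k>=0} a_k x^k. Multiplying both sides by 1 - 1 x - 1 x^2 gives
(1 - 1 x - 1 x^2) sum_{k>=0} a_k x^k = 4 + 0 x.
Matching coefficients:
 x^0: a_0 = 4
 x^1: a_1 - 1 a_0 = 0  =>  a_1 = 1*4 + 0 = 4
 x^k (k >= 2): a_k = 1 a_{k-1} + 1 a_{k-2}.
Iterating: a_2 = 8, a_3 = 12, a_4 = 20, a_5 = 32, a_6 = 52, a_7 = 84, a_8 = 136, a_9 = 220, a_10 = 356.
So the coefficient of x^10 is 356.

356


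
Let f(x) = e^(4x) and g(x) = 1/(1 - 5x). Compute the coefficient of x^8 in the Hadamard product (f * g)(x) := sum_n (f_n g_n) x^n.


Expanding: f_k = 4^k/k! (from e^(4x)) and g_k = 5^k (from 1/(1 - 5x)). So the Hadamard coefficient (f * g)_k = 4^k 5^k / k! = (20)^k / k!.
For k = 8: 20^8/8! = 25600000000/40320 = 40000000/63.

40000000/63


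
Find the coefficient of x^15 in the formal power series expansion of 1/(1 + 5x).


Write 1/(1 + c x) = 1/(1 - (-c) x) and apply the geometric-series identity
1/(1 - y) = sum_{k>=0} y^k to get 1/(1 + c x) = sum_{k>=0} (-c)^k x^k.
So the coefficient of x^k is (-c)^k = (-1)^k * c^k.
Here c = 5 and k = 15:
(-5)^15 = -1 * 30517578125 = -30517578125

-30517578125


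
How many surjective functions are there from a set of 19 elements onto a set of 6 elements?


By inclusion-exclusion on which target elements are missed, the number of surjections from an n-set onto a k-set is
surj(n, k) = sum_{j=0}^{k} (-1)^j C(k, j) (k - j)^n.
Equivalently surj(n, k) = k! * S(n, k), where S(n, k) is the Stirling number of the second kind.
For n = 19, k = 6:
S(19, 6) = 693081601779, so
surj = 6! * 693081601779 = 720 * 693081601779 = 499018753280880.

499018753280880


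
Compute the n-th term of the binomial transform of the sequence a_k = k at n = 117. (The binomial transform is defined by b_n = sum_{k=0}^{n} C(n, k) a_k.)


With a_k = k, b_n = sum_{k=0}^{n} C(n, k) k. Using k * C(n, k) = n * C(n-1, k-1) gives b_n = n * sum_{k>=1} C(n-1, k-1) = n * 2^(n-1).
For n = 117: 117 * 2^116 = 117 * 83076749736557242056487941267521536 = 9719979719177197320609089128300019712.

9719979719177197320609089128300019712


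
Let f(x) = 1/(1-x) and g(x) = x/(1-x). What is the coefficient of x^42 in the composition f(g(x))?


First simplify the composition: f(g(x)) = 1/(1 - x/(1-x)) = (1-x)/((1-x) - x) = (1-x)/(1-2x).
Now extract the coefficient. Write (1-x)/(1-2x) = 1/(1-2x) - x/(1-2x).
The coefficient of x^n in 1/(1-2x) is 2^n, and in x/(1-2x) is 2^(n-1) (for n >= 1).
So the coefficient of x^42 is 2^42 - 2^41 = 4398046511104 - 2199023255552 = 2199023255552.

2199023255552


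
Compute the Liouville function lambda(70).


The Liouville function is lambda(k) = (-1)^Omega(k), where Omega(k) counts the prime factors of k with multiplicity.
Factoring: 70 = 2 * 5 * 7, so Omega(70) = 3.
lambda(70) = (-1)^3 = -1.

-1


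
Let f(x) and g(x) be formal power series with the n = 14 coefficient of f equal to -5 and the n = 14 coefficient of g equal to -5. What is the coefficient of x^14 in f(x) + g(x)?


Addition of formal power series is termwise.
The coefficient of x^14 in f + g = -5 + -5
= -10

-10


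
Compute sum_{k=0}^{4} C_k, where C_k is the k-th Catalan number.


C_0 through C_4: 1, 1, 2, 5, 14
Sum = 1 + 1 + 2 + 5 + 14
= 23

23


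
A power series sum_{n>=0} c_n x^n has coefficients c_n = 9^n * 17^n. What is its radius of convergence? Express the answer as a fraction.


By the root test (Cauchy-Hadamard), the radius is R = 1 / limsup_n |c_n|^(1/n).
Here |c_n|^(1/n) = (9^n * 17^n)^(1/n) = 9 * 17 = 153 for all n.
So R = 1/153 = 1/153.

1/153


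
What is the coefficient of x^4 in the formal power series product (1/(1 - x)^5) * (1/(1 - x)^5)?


Combine the factors: (1/(1 - x)^5) * (1/(1 - x)^5) = 1/(1 - x)^10.
Then use 1/(1 - x)^r = sum_{k>=0} C(k + r - 1, r - 1) x^k with r = 10 and k = 4:
C(13, 9) = 715.

715


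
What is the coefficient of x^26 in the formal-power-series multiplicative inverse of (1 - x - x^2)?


Let the inverse be f(x) = sum_{k>=0} a_k x^k. From f(x) * (1 - x - x^2) = 1 and matching coefficients:
 x^0: a_0 = 1.
 x^1: a_1 - a_0 = 0, so a_1 = 1.
 x^k (k >= 2): a_k - a_{k-1} - a_{k-2} = 0, i.e. a_k = a_{k-1} + a_{k-2}.
This is the Fibonacci-type recurrence shifted so that a_0 = a_1 = 1.
Iterating: a_0=1, a_1=1, a_2=2, a_3=3, a_4=5, a_5=8, a_6=13, a_7=21, a_8=34, a_9=55, ...
a_26 = 196418.

196418


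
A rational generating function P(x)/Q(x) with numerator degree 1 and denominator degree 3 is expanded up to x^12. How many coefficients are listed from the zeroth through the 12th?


Expanding up to x^12 gives the coefficients for x^0, x^1, ..., x^12.
That is 12 + 1 = 13 coefficients in total.

13


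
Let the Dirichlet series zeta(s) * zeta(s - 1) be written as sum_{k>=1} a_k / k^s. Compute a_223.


Convolution gives a_k = sum_{d | k} d * 1 = sum_{d | k} d = sigma(k), the sum of positive divisors of k.
For k = 223, the divisors are 1, 223, so
sigma(223) = 1 + 223 = 224.

224


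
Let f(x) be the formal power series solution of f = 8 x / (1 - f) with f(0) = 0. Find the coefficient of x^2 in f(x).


Apply Lagrange inversion: f = 8 x * phi(f) with phi(t) = 1/(1 - t), so
[x^n] f = 8^n * (1/n) [t^(n-1)] phi(t)^n = 8^n * (1/n) [t^(n-1)] (1 - t)^(-n) = 8^n * (1/n) C(2n - 2, n - 1) = 8^n * C_{n-1}.
For n = 2: C_1 = C(2, 1) / 2 = 2/2 = 1.
With the 8^2 = 64 factor, the coefficient is 64 * 1 = 64.

64


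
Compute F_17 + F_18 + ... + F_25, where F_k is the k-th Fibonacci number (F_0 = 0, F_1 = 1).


Use the identity sum_{k=0}^{N} F_k = F_{N+2} - 1 (which follows from F_{k+2} - F_{k+1} = F_k). Then
sum_{k=17}^{25} F_k = (F_{27} - 1) - (F_{18} - 1) = F_{27} - F_{18}.
Computing: F_{27} = 196418, F_{18} = 2584, so
Sum = 196418 - 2584 = 193834.

193834


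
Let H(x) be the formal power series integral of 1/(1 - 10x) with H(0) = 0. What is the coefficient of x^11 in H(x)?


1/(1 - 10x) = sum_{k>=0} 10^k x^k. Integrating termwise with H(0) = 0:
H(x) = sum_{k>=0} 10^k x^(k+1) / (k+1) = sum_{m>=1} 10^(m-1) x^m / m.
For m = 11: 10^10/11 = 10000000000/11 = 10000000000/11.

10000000000/11


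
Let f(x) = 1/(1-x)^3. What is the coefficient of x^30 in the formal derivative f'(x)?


Differentiate: d/dx [ 1/(1-x)^r ] = r / (1-x)^(r+1).
Here r = 3, so f'(x) = 3 / (1-x)^4.
The expansion of 1/(1-x)^(r+1) has coefficient of x^n equal to C(n+r, r).
So the coefficient of x^30 in f'(x) is
3 * C(33, 3) = 3 * 5456 = 16368

16368


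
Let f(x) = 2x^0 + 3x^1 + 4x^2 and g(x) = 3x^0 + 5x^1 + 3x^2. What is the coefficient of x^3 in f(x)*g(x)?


Cauchy product at x^3:
3*3 + 4*5
= 29

29


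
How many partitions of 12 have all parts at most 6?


Using the generating function (1-x)^(-1)(1-x^2)^(-1)...(1-x^6)^(-1),
the coefficient of x^12 counts these restricted partitions.
Result = 58

58


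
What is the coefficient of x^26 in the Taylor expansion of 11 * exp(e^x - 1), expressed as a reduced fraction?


exp(e^x - 1) = sum_{k>=0} Bell_k x^k / k!, where Bell_k is the k-th Bell number.
So the coefficient of x^26 is 11 * Bell_26 / 26!.
Computing: Bell_26 = 49631246523618756274 and 26! = 403291461126605635584000000, giving
11 * 49631246523618756274/403291461126605635584000000 = 1459742544812316361/1078319414777020416000000.

1459742544812316361/1078319414777020416000000


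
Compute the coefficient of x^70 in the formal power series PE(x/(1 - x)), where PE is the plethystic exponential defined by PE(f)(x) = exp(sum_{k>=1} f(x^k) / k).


For f(x) = x/(1 - x) we have
sum_{k>=1} f(x^k) / k = sum_{k>=1} (1/k) * x^k / (1 - x^k) = sum_{k, m >= 1} x^(k m) / k,
which after exponentiating simplifies to
PE(x/(1 - x)) = prod_{k>=1} 1 / (1 - x^k).
This is the generating function for the partition function p(n), so the coefficient of x^70 is p(70).
Computing p(70) by dynamic programming over parts 1, 2, ..., 70: p(70) = 4087968.

4087968


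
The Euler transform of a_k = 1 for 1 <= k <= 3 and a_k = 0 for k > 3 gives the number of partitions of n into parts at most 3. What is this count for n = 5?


Partitions of 5 into parts at most 3:
Using generating function (1-x)^(-1)(1-x^2)^(-1)(1-x^3)^(-1),
the coefficient of x^5 = 5

5


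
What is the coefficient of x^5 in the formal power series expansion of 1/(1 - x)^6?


The negative binomial / multiset identity is
1/(1 - x)^r = sum_{k>=0} C(k + r - 1, r - 1) x^k.
Here r = 6 and k = 5, so the coefficient is
C(5 + 5, 5) = C(10, 5)
= 252

252


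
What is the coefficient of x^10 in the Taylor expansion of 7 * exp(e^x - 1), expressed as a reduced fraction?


exp(e^x - 1) = sum_{k>=0} Bell_k x^k / k!, where Bell_k is the k-th Bell number.
So the coefficient of x^10 is 7 * Bell_10 / 10!.
Computing: Bell_10 = 115975 and 10! = 3628800, giving
7 * 115975/3628800 = 4639/20736.

4639/20736


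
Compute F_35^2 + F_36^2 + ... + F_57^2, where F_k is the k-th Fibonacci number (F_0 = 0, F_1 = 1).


There is a standard identity sum_{k=0}^{N} F_k^2 = F_N * F_{N+1} (proved inductively from the telescoping relation F_k^2 = F_k F_{k+1} - F_{k-1} F_k). Then
sum_{k=35}^{57} F_k^2 = F_57 F_58 - F_34 F_35.
Computing: F_57 = 365435296162, F_58 = 591286729879, F_34 = 5702887, F_35 = 9227465.
Sum = 365435296162 * 591286729879 - 5702887 * 9227465 = 216077041197369669232943.

216077041197369669232943


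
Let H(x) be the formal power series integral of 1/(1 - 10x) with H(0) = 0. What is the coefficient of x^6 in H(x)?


1/(1 - 10x) = sum_{k>=0} 10^k x^k. Integrating termwise with H(0) = 0:
H(x) = sum_{k>=0} 10^k x^(k+1) / (k+1) = sum_{m>=1} 10^(m-1) x^m / m.
For m = 6: 10^5/6 = 100000/6 = 50000/3.

50000/3


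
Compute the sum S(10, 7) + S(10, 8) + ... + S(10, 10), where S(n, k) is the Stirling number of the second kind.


By definition, S(n, k) counts partitions of an n-set into exactly k nonempty blocks.
Computing row n = 10 for k = 7..10:
S(10, k): 5880, 750, 45, 1
Sum = 6676.

6676


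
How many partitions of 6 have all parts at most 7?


Using the generating function (1-x)^(-1)(1-x^2)^(-1)...(1-x^7)^(-1),
the coefficient of x^6 counts these restricted partitions.
Result = 11

11


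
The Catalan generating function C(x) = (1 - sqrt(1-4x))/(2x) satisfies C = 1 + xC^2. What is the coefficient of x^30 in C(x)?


Substituting x -> x scales the n-th coefficient by 1, so [x^30] C(x) = C_30.
C_30 = C(2*30, 30)/(31) = 118264581564861424/31 = 3814986502092304.
= 3814986502092304.

3814986502092304


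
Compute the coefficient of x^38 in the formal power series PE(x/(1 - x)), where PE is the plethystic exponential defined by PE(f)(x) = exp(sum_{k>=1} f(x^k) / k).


For f(x) = x/(1 - x) we have
sum_{k>=1} f(x^k) / k = sum_{k>=1} (1/k) * x^k / (1 - x^k) = sum_{k, m >= 1} x^(k m) / k,
which after exponentiating simplifies to
PE(x/(1 - x)) = prod_{k>=1} 1 / (1 - x^k).
This is the generating function for the partition function p(n), so the coefficient of x^38 is p(38).
Computing p(38) by dynamic programming over parts 1, 2, ..., 38: p(38) = 26015.

26015


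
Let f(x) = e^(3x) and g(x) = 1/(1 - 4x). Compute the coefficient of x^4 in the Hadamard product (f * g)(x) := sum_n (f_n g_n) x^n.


Expanding: f_k = 3^k/k! (from e^(3x)) and g_k = 4^k (from 1/(1 - 4x)). So the Hadamard coefficient (f * g)_k = 3^k 4^k / k! = (12)^k / k!.
For k = 4: 12^4/4! = 20736/24 = 864.

864


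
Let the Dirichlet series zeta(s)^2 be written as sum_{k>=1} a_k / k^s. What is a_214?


The Dirichlet convolution of the constant function 1 with itself gives (1 * 1)(k) = sum_{d | k} 1 = d(k), the number of positive divisors of k.
Since zeta(s) = sum_{k>=1} 1/k^s, we have zeta(s)^2 = sum_{k>=1} d(k)/k^s, so a_k = d(k).
For k = 214: the divisors are 1, 2, 107, 214.
Count = 4.

4


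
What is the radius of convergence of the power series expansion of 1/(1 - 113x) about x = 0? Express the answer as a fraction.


Expanding 1/(1 - 113x) = sum_{k>=0} 113^k x^k, the series converges when |113x| < 1, i.e., |x| < 1/113.
So the radius of convergence is 1/113 = 1/113.

1/113


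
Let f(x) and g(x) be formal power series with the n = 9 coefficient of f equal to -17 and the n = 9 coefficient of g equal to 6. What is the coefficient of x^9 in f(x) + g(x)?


Addition of formal power series is termwise.
The coefficient of x^9 in f + g = -17 + 6
= -11

-11


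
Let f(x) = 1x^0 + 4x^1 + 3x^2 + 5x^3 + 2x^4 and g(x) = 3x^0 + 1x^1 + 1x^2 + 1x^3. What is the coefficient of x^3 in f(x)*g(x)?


Cauchy product at x^3:
1*1 + 4*1 + 3*1 + 5*3
= 23

23


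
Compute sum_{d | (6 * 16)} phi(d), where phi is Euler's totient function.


First, 6 * 16 = 96. One classical identity is sum_{d | n} phi(d) = n (each k in [1, n] has a unique gcd with n, and among the k's with gcd(k, n) = n/d there are phi(d) of them). So the sum equals 96. We also verify directly:
Divisors of 96: 1, 2, 3, 4, 6, 8, 12, 16, 24, 32, 48, 96.
phi values: 1, 1, 2, 2, 2, 4, 4, 8, 8, 16, 16, 32.
Sum = 96.

96


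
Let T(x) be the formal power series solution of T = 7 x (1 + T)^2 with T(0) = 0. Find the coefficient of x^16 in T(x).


Apply the Lagrange inversion formula: if T = 7 x * phi(T) with phi(t) = (1 + t)^2, then [x^n] T = 7^n * (1/n) [t^(n-1)] phi(t)^n = 7^n * (1/n) [t^(n-1)] (1 + t)^(2n) = 7^n * (1/n) C(2n, n-1).
Using the identity C(2n, n-1) = C(2n, n) * n / (n+1), the unscaled factor equals C(2n, n) / (n+1) = C_n, the n-th Catalan number.
For n = 16: C_16 = C(32, 16) / 17 = 601080390/17 = 35357670.
With the 7^16 = 33232930569601 factor, the coefficient is 33232930569601 * 35357670 = 1175038992212864189670.

1175038992212864189670


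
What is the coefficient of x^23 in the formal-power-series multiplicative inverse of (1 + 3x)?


The inverse is 1/(1 + 3x). Apply the geometric identity 1/(1 - y) = sum_{k>=0} y^k with y = -3x:
1/(1 + 3x) = sum_{k>=0} (-3)^k x^k.
So the coefficient of x^23 is (-3)^23 = -94143178827.

-94143178827


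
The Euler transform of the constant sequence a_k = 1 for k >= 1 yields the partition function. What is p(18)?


The Euler transform converts the sequence a_k = 1 into the number of integer partitions.
Using the recurrence or dynamic programming:
p(18) = 385

385


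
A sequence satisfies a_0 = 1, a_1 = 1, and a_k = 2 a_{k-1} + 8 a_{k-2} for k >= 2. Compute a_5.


The characteristic equation is t^2 - 2 t - 8 = 0, with roots r_1 = 4 and r_2 = -2 (so c_1 = r_1 + r_2, c_2 = -r_1 r_2 as required).
One can use the closed form a_n = A r_1^n + B r_2^n, but direct iteration is more reliable:
a_0 = 1, a_1 = 1, a_2 = 10, a_3 = 28, a_4 = 136, a_5 = 496.
So a_5 = 496.

496


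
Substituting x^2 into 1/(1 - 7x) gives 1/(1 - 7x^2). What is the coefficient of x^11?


Since 1/(1 - 7x^2) only has even powers of x,
the coefficient of x^11 (odd) is 0.

0


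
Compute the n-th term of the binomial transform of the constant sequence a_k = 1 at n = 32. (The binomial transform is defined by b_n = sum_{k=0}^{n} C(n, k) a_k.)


With a_k = 1 for all k, b_n = sum_{k=0}^{n} C(n, k) = 2^n by the binomial theorem.
For n = 32: 2^32 = 4294967296.

4294967296


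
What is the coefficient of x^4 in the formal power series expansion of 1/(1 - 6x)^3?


The general identity 1/(1 - c x)^r = sum_{k>=0} c^k C(k + r - 1, r - 1) x^k follows by substituting y = c x into 1/(1 - y)^r = sum_{k>=0} C(k + r - 1, r - 1) y^k.
For c = 6, r = 3, k = 4:
6^4 * C(6, 2) = 1296 * 15 = 19440.

19440


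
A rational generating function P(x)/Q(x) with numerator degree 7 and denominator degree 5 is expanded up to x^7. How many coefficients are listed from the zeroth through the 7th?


Expanding up to x^7 gives the coefficients for x^0, x^1, ..., x^7.
That is 7 + 1 = 8 coefficients in total.

8


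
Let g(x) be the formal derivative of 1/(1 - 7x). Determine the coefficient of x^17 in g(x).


Differentiate termwise: d/dx sum_{k>=0} 7^k x^k = sum_{k>=1} k 7^k x^(k-1) = sum_{j>=0} (j+1) 7^(j+1) x^j.
Equivalently, d/dx [1/(1 - 7x)] = 7/(1 - 7x)^2.
For j = 17: 18 * 7^18 = 18 * 1628413597910449 = 29311444762388082.

29311444762388082


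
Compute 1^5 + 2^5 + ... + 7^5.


This power sum has a closed form given by Faulhaber's formula
sum_{k=1}^{m} k^p = (1 / (p + 1)) * sum_{j=0}^{p} C(p + 1, j) B_j m^(p + 1 - j),
but for small m direct computation is fastest:
1 + 32 + 243 + 1024 + 3125 + 7776 + 16807 = 29008.

29008


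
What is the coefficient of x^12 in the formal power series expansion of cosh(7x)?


The Maclaurin series is cosh(t) = sum_{m>=0} t^(2m) / (2m)!, so substituting t = 7x, only even powers of x are nonzero, with coefficient of x^(2m) equal to 7^(2m) / (2m)!.
For x^12 the coefficient is 7^12/12! = 13841287201/479001600 = 1977326743/68428800.

1977326743/68428800


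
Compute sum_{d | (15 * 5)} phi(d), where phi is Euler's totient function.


First, 15 * 5 = 75. One classical identity is sum_{d | n} phi(d) = n (each k in [1, n] has a unique gcd with n, and among the k's with gcd(k, n) = n/d there are phi(d) of them). So the sum equals 75. We also verify directly:
Divisors of 75: 1, 3, 5, 15, 25, 75.
phi values: 1, 2, 4, 8, 20, 40.
Sum = 75.

75


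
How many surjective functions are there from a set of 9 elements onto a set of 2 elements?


By inclusion-exclusion on which target elements are missed, the number of surjections from an n-set onto a k-set is
surj(n, k) = sum_{j=0}^{k} (-1)^j C(k, j) (k - j)^n.
Equivalently surj(n, k) = k! * S(n, k), where S(n, k) is the Stirling number of the second kind.
For n = 9, k = 2:
S(9, 2) = 255, so
surj = 2! * 255 = 2 * 255 = 510.

510


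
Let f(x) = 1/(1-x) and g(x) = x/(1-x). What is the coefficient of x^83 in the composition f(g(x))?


First simplify the composition: f(g(x)) = 1/(1 - x/(1-x)) = (1-x)/((1-x) - x) = (1-x)/(1-2x).
Now extract the coefficient. Write (1-x)/(1-2x) = 1/(1-2x) - x/(1-2x).
The coefficient of x^n in 1/(1-2x) is 2^n, and in x/(1-2x) is 2^(n-1) (for n >= 1).
So the coefficient of x^83 is 2^83 - 2^82 = 9671406556917033397649408 - 4835703278458516698824704 = 4835703278458516698824704.

4835703278458516698824704


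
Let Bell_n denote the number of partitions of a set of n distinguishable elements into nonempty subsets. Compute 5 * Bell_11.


Bell_11 can be computed from the Bell triangle or from Dobinski's identity Bell_n = (1/e) * sum_{k>=0} k^n / k!.
Computing Bell_11 = 678570.
Then 5 * 678570 = 3392850.

3392850


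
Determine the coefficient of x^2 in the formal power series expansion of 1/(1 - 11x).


The geometric series identity gives 1/(1 - c x) = sum_{k>=0} c^k x^k, so the coefficient of x^k is c^k.
Here c = 11 and k = 2.
Computing: 11^2 = 121

121


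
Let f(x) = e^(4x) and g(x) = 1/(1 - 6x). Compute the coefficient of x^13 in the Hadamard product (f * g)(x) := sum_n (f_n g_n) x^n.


Expanding: f_k = 4^k/k! (from e^(4x)) and g_k = 6^k (from 1/(1 - 6x)). So the Hadamard coefficient (f * g)_k = 4^k 6^k / k! = (24)^k / k!.
For k = 13: 24^13/13! = 876488338465357824/6227020800 = 3522410053632/25025.

3522410053632/25025


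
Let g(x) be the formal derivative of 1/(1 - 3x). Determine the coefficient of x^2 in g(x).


Differentiate termwise: d/dx sum_{k>=0} 3^k x^k = sum_{k>=1} k 3^k x^(k-1) = sum_{j>=0} (j+1) 3^(j+1) x^j.
Equivalently, d/dx [1/(1 - 3x)] = 3/(1 - 3x)^2.
For j = 2: 3 * 3^3 = 3 * 27 = 81.

81


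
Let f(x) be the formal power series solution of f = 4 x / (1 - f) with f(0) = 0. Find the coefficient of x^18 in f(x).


Apply Lagrange inversion: f = 4 x * phi(f) with phi(t) = 1/(1 - t), so
[x^n] f = 4^n * (1/n) [t^(n-1)] phi(t)^n = 4^n * (1/n) [t^(n-1)] (1 - t)^(-n) = 4^n * (1/n) C(2n - 2, n - 1) = 4^n * C_{n-1}.
For n = 18: C_17 = C(34, 17) / 18 = 2333606220/18 = 129644790.
With the 4^18 = 68719476736 factor, the coefficient is 68719476736 * 129644790 = 8909122130348605440.

8909122130348605440


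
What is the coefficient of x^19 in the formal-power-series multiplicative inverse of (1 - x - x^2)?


Let the inverse be f(x) = sum_{k>=0} a_k x^k. From f(x) * (1 - x - x^2) = 1 and matching coefficients:
 x^0: a_0 = 1.
 x^1: a_1 - a_0 = 0, so a_1 = 1.
 x^k (k >= 2): a_k - a_{k-1} - a_{k-2} = 0, i.e. a_k = a_{k-1} + a_{k-2}.
This is the Fibonacci-type recurrence shifted so that a_0 = a_1 = 1.
Iterating: a_0=1, a_1=1, a_2=2, a_3=3, a_4=5, a_5=8, a_6=13, a_7=21, a_8=34, a_9=55, ...
a_19 = 6765.

6765


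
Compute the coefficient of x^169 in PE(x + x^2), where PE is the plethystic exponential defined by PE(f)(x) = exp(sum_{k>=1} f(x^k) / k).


With f(x) = x + x^2, the exponent is sum_{k>=1} (x^k + x^(2k)) / k = -ln(1 - x) - ln(1 - x^2). Exponentiating:
PE(x + x^2) = 1 / ((1 - x)(1 - x^2)).
This is the generating function for partitions of n into parts of size 1 or 2. The number of 2's can be any j in 0..84, and the rest are 1's, so
[x^169] = floor(169/2) + 1 = 85.

85


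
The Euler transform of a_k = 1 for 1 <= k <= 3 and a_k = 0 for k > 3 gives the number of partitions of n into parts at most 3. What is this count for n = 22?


Partitions of 22 into parts at most 3:
Using generating function (1-x)^(-1)(1-x^2)^(-1)(1-x^3)^(-1),
the coefficient of x^22 = 52

52
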